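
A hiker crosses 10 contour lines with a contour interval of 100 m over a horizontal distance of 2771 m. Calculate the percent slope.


elevation change = 10 * 100 = 1000 m
slope = 1000 / 2771 * 100 = 36.1%

36.1%


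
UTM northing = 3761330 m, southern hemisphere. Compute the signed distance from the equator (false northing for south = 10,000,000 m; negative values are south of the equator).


For southern: actual = 3761330 - 10000000 = -6238670 m

-6238670 m


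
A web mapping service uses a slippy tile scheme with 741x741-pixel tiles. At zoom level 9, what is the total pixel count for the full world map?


tiles per axis = 2^9 = 512
total tiles = 512^2 = 262144
pixels per axis = 512 * 741 = 379392
total pixels = 379392^2 = 143938289664

143938289664 pixels


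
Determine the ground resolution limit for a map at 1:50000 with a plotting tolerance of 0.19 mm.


ground = 0.19 mm * 50000 / 1000 = 9.5 m

9.5 m


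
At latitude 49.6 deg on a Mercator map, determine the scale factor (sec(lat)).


SF = 1 / cos(49.6) = 1 / 0.64812 = 1.543

1.543


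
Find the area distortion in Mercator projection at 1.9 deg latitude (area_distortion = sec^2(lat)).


area_distortion = 1/cos^2(1.9) = 1.001

1.001


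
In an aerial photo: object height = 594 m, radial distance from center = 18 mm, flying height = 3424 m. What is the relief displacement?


d = h * r / H = 594 * 18 / 3424 = 3.12 mm

3.12 mm


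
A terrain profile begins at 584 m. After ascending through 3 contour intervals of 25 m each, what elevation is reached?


elevation = 584 + 3 * 25 = 659 m

659 m


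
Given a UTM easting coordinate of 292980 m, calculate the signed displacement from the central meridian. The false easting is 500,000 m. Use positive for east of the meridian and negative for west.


displacement = 292980 - 500000 = -207020 m

-207020 m


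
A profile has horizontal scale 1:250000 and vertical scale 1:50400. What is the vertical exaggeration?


VE = horizontal_scale / vertical_scale = 250000 / 50400 ≈ 5.0

5.0x


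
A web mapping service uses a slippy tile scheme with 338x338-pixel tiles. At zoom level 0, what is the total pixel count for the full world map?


tiles per axis = 2^0 = 1
total tiles = 1^2 = 1
pixels per axis = 1 * 338 = 338
total pixels = 338^2 = 114244

114244 pixels


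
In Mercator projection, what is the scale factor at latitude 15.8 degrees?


SF = 1 / cos(15.8) = 1 / 0.962218 = 1.039

1.039


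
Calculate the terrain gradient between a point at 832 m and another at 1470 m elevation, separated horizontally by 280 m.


gradient = (1470 - 832) / 280 = 638 / 280 = 2.2786

2.2786


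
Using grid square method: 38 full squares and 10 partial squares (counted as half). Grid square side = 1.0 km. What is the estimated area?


effective squares = 38 + 10 * 0.5 = 43.0
area = 43.0 * 1.0 = 43.0 km^2

43.0 km^2


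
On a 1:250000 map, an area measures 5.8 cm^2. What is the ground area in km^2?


ground_area = 5.8 * (250000/100)^2 = 36250000.0 m^2 = 36.25 km^2

36.25 km^2


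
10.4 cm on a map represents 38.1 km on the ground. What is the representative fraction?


ground = 38.1 km = 3810000 cm; RF denominator = ground / map = 3810000 / 10.4 ≈ 366346; RF = 1:366346

1:366346


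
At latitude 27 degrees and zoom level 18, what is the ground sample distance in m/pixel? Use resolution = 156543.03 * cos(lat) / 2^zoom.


res = 156543.03 * cos(27) / 2^18 = 156543.03 * 0.89100652 / 262144 = 0.53 m/pixel

0.53 m/pixel


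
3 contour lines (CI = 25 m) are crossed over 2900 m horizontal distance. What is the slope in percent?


elevation change = 3 * 25 = 75 m
slope = 75 / 2900 * 100 = 2.6%

2.6%


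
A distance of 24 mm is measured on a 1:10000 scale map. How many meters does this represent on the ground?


ground = 24 mm * 10000 / 1000 = 240.0 m

240.0 m


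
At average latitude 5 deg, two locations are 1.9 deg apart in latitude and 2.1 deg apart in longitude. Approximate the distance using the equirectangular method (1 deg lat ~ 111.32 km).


dlat_km = 1.9 * 111.32 = 211.508
dlon_km = 2.1 * 111.32 * cos(5) ≈ 232.882
dist = sqrt(211.508^2 + 232.882^2) ≈ 314.6 km

314.6 km


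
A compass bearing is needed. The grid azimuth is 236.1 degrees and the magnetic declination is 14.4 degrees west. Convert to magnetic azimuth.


magnetic azimuth = grid azimuth - declination (east +ve)
mag_az = 236.1 - -14.4 = 250.5 degrees

250.5 degrees


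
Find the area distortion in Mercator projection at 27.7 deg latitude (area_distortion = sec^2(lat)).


area_distortion = 1/cos^2(27.7) = 1.276

1.276


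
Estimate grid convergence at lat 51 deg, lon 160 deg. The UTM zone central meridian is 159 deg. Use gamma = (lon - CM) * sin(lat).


gamma = (160 - 159) * sin(51) = 1 * 0.777146 = 0.777 degrees

0.777 degrees


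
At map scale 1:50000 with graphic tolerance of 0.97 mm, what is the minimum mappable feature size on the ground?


ground = 0.97 mm * 50000 / 1000 = 48.5 m

48.5 m


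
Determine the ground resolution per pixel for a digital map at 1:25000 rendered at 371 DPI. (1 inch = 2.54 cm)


pixel_cm = 2.54 / 371 ≈ 0.006846 cm
ground = pixel_cm * 25000 / 100 = 2.54 * 25000 / (371 * 100) = 63500 / 37100 ≈ 1.71 m

1.71 m


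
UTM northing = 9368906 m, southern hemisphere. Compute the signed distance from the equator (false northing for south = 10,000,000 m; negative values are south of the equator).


For southern: actual = 9368906 - 10000000 = -631094 m

-631094 m


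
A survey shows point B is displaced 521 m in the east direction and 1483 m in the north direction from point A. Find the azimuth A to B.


az = atan2(521, 1483) = 19.4 deg
adjusted to 0-360: 19.4 degrees

19.4 degrees


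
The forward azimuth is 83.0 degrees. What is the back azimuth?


back azimuth = (83.0 + 180) mod 360 = 263.0 degrees

263.0 degrees


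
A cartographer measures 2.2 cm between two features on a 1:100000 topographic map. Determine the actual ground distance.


ground = 2.2 cm * 100000 / 100 = 2200.0 m = 2.2 km

2.2 km


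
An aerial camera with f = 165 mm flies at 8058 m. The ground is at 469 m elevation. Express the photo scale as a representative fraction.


scale = f / (H - h) = 165 mm / 7589 m = 165 / 7589000 = 1:45994

1:45994


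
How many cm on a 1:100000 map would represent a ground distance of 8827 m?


map_cm = 8827 * 100 / 100000 = 8.827 cm ≈ 8.83 cm

8.83 cm


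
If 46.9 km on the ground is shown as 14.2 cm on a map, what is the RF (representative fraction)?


ground = 46.9 km = 4690000 cm; RF denominator = ground / map = 4690000 / 14.2 ≈ 330282; RF = 1:330282

1:330282


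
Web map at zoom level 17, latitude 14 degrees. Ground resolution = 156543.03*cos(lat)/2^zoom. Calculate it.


res = 156543.03 * cos(14) / 2^17 = 156543.03 * 0.97029573 / 131072 = 1.16 m/pixel

1.16 m/pixel


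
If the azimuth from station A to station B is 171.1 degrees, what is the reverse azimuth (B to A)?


back azimuth = (171.1 + 180) mod 360 = 351.1 degrees

351.1 degrees


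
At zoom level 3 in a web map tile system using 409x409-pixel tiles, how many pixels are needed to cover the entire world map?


tiles per axis = 2^3 = 8
total tiles = 8^2 = 64
pixels per axis = 8 * 409 = 3272
total pixels = 3272^2 = 10705984

10705984 pixels


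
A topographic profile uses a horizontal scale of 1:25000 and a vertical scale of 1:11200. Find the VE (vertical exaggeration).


VE = horizontal_scale / vertical_scale = 25000 / 11200 ≈ 2.2

2.2x


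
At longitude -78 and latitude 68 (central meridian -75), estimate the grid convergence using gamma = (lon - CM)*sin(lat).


gamma = (-78 - -75) * sin(68) = -3 * 0.927184 = -2.782 degrees

-2.782 degrees


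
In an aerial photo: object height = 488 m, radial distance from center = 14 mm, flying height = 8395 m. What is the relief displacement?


d = h * r / H = 488 * 14 / 8395 = 0.81 mm

0.81 mm


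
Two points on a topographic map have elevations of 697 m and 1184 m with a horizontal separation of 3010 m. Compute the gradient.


gradient = (1184 - 697) / 3010 = 487 / 3010 = 0.1618

0.1618


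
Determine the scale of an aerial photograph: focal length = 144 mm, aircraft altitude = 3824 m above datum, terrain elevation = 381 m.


scale = f / (H - h) = 144 mm / 3443 m = 144 / 3443000 = 1:23910

1:23910


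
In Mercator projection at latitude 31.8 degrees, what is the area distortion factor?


area_distortion = 1/cos^2(31.8) = 1.384

1.384


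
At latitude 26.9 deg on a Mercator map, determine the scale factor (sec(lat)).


SF = 1 / cos(26.9) = 1 / 0.891798 = 1.121

1.121


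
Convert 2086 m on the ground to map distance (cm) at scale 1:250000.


map_cm = 2086 * 100 / 250000 = 0.8344 cm ≈ 0.83 cm

0.83 cm


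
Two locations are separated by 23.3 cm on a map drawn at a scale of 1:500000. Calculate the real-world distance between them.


ground = 23.3 cm * 500000 / 100 = 116500.0 m = 116.5 km

116.5 km


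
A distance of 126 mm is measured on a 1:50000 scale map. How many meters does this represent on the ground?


ground = 126 mm * 50000 / 1000 = 6300.0 m

6300.0 m


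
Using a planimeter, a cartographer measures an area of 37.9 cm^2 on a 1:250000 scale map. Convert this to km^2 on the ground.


ground_area = 37.9 * (250000/100)^2 = 236875000.0 m^2 = 236.875 km^2

236.875 km^2


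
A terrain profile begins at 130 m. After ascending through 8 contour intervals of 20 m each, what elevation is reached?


elevation = 130 + 8 * 20 = 290 m

290 m


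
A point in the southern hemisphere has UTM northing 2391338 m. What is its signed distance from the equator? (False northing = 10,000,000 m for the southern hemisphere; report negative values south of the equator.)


For southern: actual = 2391338 - 10000000 = -7608662 m

-7608662 m


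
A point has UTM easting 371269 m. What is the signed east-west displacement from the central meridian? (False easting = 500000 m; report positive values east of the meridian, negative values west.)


displacement = 371269 - 500000 = -128731 m

-128731 m


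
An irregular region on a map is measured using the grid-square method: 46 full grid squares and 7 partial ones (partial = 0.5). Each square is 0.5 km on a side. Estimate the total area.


effective squares = 46 + 7 * 0.5 = 49.5
area = 49.5 * 0.25 = 12.375 km^2

12.375 km^2


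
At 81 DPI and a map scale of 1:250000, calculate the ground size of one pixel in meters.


pixel_cm = 2.54 / 81 ≈ 0.031358 cm
ground = pixel_cm * 250000 / 100 = 2.54 * 250000 / (81 * 100) = 635000 / 8100 ≈ 78.4 m

78.4 m


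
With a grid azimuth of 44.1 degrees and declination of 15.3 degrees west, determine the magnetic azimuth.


magnetic azimuth = grid azimuth - declination (east +ve)
mag_az = 44.1 - -15.3 = 59.4 degrees

59.4 degrees


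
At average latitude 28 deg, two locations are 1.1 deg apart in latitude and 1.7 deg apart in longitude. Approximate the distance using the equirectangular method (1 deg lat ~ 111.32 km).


dlat_km = 1.1 * 111.32 = 122.452
dlon_km = 1.7 * 111.32 * cos(28) ≈ 167.093
dist = sqrt(122.452^2 + 167.093^2) ≈ 207.2 km

207.2 km


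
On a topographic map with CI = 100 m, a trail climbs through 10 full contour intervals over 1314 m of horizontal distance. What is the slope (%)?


elevation change = 10 * 100 = 1000 m
slope = 1000 / 1314 * 100 = 76.1%

76.1%


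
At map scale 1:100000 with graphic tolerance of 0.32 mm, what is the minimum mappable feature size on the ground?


ground = 0.32 mm * 100000 / 1000 = 32.0 m

32.0 m


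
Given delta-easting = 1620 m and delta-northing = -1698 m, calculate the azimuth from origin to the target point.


az = atan2(1620, -1698) = 136.3 deg
adjusted to 0-360: 136.3 degrees

136.3 degrees


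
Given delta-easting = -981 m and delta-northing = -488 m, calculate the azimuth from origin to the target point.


az = atan2(-981, -488) = -116.4 deg
adjusted to 0-360: 243.6 degrees

243.6 degrees


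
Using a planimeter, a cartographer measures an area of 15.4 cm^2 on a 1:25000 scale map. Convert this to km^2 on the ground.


ground_area = 15.4 * (25000/100)^2 = 962500.0 m^2 = 0.9625 km^2 ≈ 0.963 km^2

0.963 km^2


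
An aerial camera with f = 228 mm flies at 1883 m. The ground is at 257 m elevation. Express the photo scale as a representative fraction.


scale = f / (H - h) = 228 mm / 1626 m = 228 / 1626000 = 1:7132

1:7132


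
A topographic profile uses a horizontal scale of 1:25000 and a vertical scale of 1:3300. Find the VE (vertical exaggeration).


VE = horizontal_scale / vertical_scale = 25000 / 3300 ≈ 7.6

7.6x


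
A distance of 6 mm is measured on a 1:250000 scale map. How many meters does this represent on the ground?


ground = 6 mm * 250000 / 1000 = 1500.0 m

1500.0 m


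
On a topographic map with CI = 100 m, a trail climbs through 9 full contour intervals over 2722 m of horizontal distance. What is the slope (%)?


elevation change = 9 * 100 = 900 m
slope = 900 / 2722 * 100 = 33.1%

33.1%


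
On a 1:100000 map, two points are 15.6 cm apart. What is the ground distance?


ground = 15.6 cm * 100000 / 100 = 15600.0 m = 15.6 km

15.6 km


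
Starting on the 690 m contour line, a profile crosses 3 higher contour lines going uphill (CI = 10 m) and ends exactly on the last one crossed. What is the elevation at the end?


elevation = 690 + 3 * 10 = 720 m

720 m


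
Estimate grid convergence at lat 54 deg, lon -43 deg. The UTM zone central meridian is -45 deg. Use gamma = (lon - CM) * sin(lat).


gamma = (-43 - -45) * sin(54) = 2 * 0.809017 = 1.618 degrees

1.618 degrees


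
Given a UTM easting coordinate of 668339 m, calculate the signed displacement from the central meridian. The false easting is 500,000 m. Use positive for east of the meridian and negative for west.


displacement = 668339 - 500000 = 168339 m

168339 m


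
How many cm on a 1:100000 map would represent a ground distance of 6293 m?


map_cm = 6293 * 100 / 100000 = 6.293 cm ≈ 6.29 cm

6.29 cm


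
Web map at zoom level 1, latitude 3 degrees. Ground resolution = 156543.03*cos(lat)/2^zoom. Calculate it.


res = 156543.03 * cos(3) / 2^1 = 156543.03 * 0.99862953 / 2 = 78164.25 m/pixel

78164.25 m/pixel


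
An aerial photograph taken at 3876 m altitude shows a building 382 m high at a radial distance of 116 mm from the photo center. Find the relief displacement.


d = h * r / H = 382 * 116 / 3876 = 11.43 mm

11.43 mm


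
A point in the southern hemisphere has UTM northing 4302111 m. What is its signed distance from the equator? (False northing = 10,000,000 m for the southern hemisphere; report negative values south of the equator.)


For southern: actual = 4302111 - 10000000 = -5697889 m

-5697889 m


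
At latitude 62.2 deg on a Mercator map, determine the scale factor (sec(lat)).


SF = 1 / cos(62.2) = 1 / 0.466387 = 2.144

2.144


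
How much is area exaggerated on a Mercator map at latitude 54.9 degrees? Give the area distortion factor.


area_distortion = 1/cos^2(54.9) = 3.025

3.025


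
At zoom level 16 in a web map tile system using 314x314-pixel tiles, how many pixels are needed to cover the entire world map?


tiles per axis = 2^16 = 65536
total tiles = 65536^2 = 4294967296
pixels per axis = 65536 * 314 = 20578304
total pixels = 20578304^2 = 423466595516416

423466595516416 pixels


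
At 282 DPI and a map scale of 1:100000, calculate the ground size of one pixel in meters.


pixel_cm = 2.54 / 282 ≈ 0.009007 cm
ground = pixel_cm * 100000 / 100 = 2.54 * 100000 / (282 * 100) = 254000 / 28200 ≈ 9.01 m

9.01 m


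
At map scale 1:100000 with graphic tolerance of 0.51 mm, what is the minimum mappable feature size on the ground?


ground = 0.51 mm * 100000 / 1000 = 51.0 m

51.0 m


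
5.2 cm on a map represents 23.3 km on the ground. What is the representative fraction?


ground = 23.3 km = 2330000 cm; RF denominator = ground / map = 2330000 / 5.2 ≈ 448077; RF = 1:448077

1:448077


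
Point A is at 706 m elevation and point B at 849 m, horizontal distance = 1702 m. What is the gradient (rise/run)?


gradient = (849 - 706) / 1702 = 143 / 1702 = 0.084

0.084


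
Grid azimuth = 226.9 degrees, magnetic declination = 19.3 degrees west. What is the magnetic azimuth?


magnetic azimuth = grid azimuth - declination (east +ve)
mag_az = 226.9 - -19.3 = 246.2 degrees

246.2 degrees


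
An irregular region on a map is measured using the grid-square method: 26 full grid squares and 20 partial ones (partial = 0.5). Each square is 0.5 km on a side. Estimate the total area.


effective squares = 26 + 20 * 0.5 = 36.0
area = 36.0 * 0.25 = 9.0 km^2

9.0 km^2


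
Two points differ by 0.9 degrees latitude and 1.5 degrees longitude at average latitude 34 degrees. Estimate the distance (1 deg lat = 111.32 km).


dlat_km = 0.9 * 111.32 = 100.188
dlon_km = 1.5 * 111.32 * cos(34) ≈ 138.433
dist = sqrt(100.188^2 + 138.433^2) ≈ 170.9 km

170.9 km


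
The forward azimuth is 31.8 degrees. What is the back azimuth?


back azimuth = (31.8 + 180) mod 360 = 211.8 degrees

211.8 degrees


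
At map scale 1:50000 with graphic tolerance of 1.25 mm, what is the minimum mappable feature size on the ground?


ground = 1.25 mm * 50000 / 1000 = 62.5 m

62.5 m


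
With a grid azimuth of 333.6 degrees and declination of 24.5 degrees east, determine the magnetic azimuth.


magnetic azimuth = grid azimuth - declination (east +ve)
mag_az = 333.6 - 24.5 = 309.1 degrees

309.1 degrees


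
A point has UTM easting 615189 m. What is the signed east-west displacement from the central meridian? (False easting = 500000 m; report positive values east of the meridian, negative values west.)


displacement = 615189 - 500000 = 115189 m

115189 m


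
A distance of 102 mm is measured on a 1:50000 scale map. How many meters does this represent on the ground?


ground = 102 mm * 50000 / 1000 = 5100.0 m

5100.0 m


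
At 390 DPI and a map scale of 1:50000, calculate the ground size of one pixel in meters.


pixel_cm = 2.54 / 390 ≈ 0.006513 cm
ground = pixel_cm * 50000 / 100 = 2.54 * 50000 / (390 * 100) = 127000 / 39000 ≈ 3.26 m

3.26 m


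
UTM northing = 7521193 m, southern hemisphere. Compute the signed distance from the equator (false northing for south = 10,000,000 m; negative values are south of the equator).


For southern: actual = 7521193 - 10000000 = -2478807 m

-2478807 m


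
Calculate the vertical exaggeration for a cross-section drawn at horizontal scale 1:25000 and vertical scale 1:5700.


VE = horizontal_scale / vertical_scale = 25000 / 5700 ≈ 4.4

4.4x


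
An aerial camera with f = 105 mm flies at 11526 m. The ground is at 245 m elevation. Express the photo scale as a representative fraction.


scale = f / (H - h) = 105 mm / 11281 m = 105 / 11281000 = 1:107438

1:107438


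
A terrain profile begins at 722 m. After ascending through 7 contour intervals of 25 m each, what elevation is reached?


elevation = 722 + 7 * 25 = 897 m

897 m


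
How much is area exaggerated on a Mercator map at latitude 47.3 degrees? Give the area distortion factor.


area_distortion = 1/cos^2(47.3) = 2.174

2.174


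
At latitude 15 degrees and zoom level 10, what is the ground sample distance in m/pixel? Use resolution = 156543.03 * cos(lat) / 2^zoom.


res = 156543.03 * cos(15) / 2^10 = 156543.03 * 0.96592583 / 1024 = 147.66 m/pixel

147.66 m/pixel


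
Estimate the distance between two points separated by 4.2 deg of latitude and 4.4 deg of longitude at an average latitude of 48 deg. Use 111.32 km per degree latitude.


dlat_km = 4.2 * 111.32 = 467.544
dlon_km = 4.4 * 111.32 * cos(48) ≈ 327.746
dist = sqrt(467.544^2 + 327.746^2) ≈ 571.0 km

571.0 km


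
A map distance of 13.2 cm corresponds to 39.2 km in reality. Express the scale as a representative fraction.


ground = 39.2 km = 3920000 cm; RF denominator = ground / map = 3920000 / 13.2 ≈ 296970; RF = 1:296970

1:296970


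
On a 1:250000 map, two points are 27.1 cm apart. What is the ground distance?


ground = 27.1 cm * 250000 / 100 = 67750.0 m = 67.75 km

67.75 km


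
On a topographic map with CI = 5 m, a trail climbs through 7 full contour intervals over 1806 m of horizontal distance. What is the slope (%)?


elevation change = 7 * 5 = 35 m
slope = 35 / 1806 * 100 = 1.9%

1.9%


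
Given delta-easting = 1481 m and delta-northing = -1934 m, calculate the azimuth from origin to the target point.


az = atan2(1481, -1934) = 142.6 deg
adjusted to 0-360: 142.6 degrees

142.6 degrees


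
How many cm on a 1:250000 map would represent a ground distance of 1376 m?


map_cm = 1376 * 100 / 250000 = 0.5504 cm ≈ 0.55 cm

0.55 cm


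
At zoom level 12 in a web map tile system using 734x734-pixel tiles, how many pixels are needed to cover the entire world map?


tiles per axis = 2^12 = 4096
total tiles = 4096^2 = 16777216
pixels per axis = 4096 * 734 = 3006464
total pixels = 3006464^2 = 9038825783296

9038825783296 pixels


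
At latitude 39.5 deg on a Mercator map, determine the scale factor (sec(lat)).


SF = 1 / cos(39.5) = 1 / 0.771625 = 1.296

1.296


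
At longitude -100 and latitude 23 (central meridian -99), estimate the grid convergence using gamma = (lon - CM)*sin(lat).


gamma = (-100 - -99) * sin(23) = -1 * 0.390731 = -0.391 degrees

-0.391 degrees


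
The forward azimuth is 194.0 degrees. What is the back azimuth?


back azimuth = (194.0 + 180) mod 360 = 14.0 degrees

14.0 degrees


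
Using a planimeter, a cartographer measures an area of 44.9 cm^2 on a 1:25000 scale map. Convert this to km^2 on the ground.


ground_area = 44.9 * (25000/100)^2 = 2806250.0 m^2 = 2.80625 km^2 ≈ 2.806 km^2

2.806 km^2


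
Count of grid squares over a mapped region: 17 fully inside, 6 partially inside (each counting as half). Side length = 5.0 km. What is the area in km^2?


effective squares = 17 + 6 * 0.5 = 20.0
area = 20.0 * 25.0 = 500.0 km^2

500.0 km^2


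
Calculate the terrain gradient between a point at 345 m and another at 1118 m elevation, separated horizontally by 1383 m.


gradient = (1118 - 345) / 1383 = 773 / 1383 = 0.5589

0.5589


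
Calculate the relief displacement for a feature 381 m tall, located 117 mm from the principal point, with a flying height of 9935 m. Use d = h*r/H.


d = h * r / H = 381 * 117 / 9935 = 4.49 mm

4.49 mm


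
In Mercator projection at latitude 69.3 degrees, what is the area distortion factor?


area_distortion = 1/cos^2(69.3) = 8.004

8.004


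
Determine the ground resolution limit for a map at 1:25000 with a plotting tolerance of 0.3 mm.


ground = 0.3 mm * 25000 / 1000 = 7.5 m

7.5 m


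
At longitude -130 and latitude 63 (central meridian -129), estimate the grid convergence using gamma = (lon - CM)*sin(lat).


gamma = (-130 - -129) * sin(63) = -1 * 0.891007 = -0.891 degrees

-0.891 degrees


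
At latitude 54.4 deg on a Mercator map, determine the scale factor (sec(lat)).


SF = 1 / cos(54.4) = 1 / 0.582123 = 1.718

1.718


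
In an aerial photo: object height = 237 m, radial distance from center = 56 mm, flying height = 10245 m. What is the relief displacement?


d = h * r / H = 237 * 56 / 10245 = 1.3 mm

1.3 mm


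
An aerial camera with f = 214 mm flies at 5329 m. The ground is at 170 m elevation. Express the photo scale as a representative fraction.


scale = f / (H - h) = 214 mm / 5159 m = 214 / 5159000 = 1:24107

1:24107


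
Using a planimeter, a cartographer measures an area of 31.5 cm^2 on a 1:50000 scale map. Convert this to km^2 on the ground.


ground_area = 31.5 * (50000/100)^2 = 7875000.0 m^2 = 7.875 km^2

7.875 km^2


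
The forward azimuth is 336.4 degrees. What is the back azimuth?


back azimuth = (336.4 + 180) mod 360 = 156.4 degrees

156.4 degrees


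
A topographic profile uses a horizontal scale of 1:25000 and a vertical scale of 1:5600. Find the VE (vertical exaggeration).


VE = horizontal_scale / vertical_scale = 25000 / 5600 ≈ 4.5

4.5x


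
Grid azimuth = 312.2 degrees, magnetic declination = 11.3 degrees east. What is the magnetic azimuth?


magnetic azimuth = grid azimuth - declination (east +ve)
mag_az = 312.2 - 11.3 = 300.9 degrees

300.9 degrees


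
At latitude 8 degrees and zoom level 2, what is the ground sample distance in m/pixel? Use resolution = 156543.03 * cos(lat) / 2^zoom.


res = 156543.03 * cos(8) / 2^2 = 156543.03 * 0.99026807 / 4 = 38754.89 m/pixel

38754.89 m/pixel


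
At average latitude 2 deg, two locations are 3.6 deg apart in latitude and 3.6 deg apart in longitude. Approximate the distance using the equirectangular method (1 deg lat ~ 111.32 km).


dlat_km = 3.6 * 111.32 = 400.752
dlon_km = 3.6 * 111.32 * cos(2) ≈ 400.508
dist = sqrt(400.752^2 + 400.508^2) ≈ 566.6 km

566.6 km


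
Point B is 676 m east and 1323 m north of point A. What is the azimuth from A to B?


az = atan2(676, 1323) = 27.1 deg
adjusted to 0-360: 27.1 degrees

27.1 degrees


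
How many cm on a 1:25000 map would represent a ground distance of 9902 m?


map_cm = 9902 * 100 / 25000 = 39.608 cm ≈ 39.61 cm

39.61 cm


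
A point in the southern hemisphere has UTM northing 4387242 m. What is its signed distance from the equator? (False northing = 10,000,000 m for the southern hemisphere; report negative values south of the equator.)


For southern: actual = 4387242 - 10000000 = -5612758 m

-5612758 m


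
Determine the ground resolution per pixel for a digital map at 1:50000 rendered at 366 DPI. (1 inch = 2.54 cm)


pixel_cm = 2.54 / 366 ≈ 0.00694 cm
ground = pixel_cm * 50000 / 100 = 2.54 * 50000 / (366 * 100) = 127000 / 36600 ≈ 3.47 m

3.47 m


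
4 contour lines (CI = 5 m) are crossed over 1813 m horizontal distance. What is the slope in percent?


elevation change = 4 * 5 = 20 m
slope = 20 / 1813 * 100 = 1.1%

1.1%


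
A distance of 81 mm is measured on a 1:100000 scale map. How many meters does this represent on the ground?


ground = 81 mm * 100000 / 1000 = 8100.0 m

8100.0 m


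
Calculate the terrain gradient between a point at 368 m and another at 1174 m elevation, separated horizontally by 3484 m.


gradient = (1174 - 368) / 3484 = 806 / 3484 = 0.2313

0.2313


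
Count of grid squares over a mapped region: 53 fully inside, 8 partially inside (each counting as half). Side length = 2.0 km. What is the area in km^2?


effective squares = 53 + 8 * 0.5 = 57.0
area = 57.0 * 4.0 = 228.0 km^2

228.0 km^2


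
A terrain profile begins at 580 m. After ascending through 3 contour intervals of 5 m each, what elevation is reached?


elevation = 580 + 3 * 5 = 595 m

595 m


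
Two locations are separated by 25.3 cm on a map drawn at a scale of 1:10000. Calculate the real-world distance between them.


ground = 25.3 cm * 10000 / 100 = 2530.0 m = 2.53 km

2.53 km


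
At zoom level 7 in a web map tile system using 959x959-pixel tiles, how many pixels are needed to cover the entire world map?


tiles per axis = 2^7 = 128
total tiles = 128^2 = 16384
pixels per axis = 128 * 959 = 122752
total pixels = 122752^2 = 15068053504

15068053504 pixels


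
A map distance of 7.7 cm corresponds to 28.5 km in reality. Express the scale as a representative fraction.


ground = 28.5 km = 2850000 cm; RF denominator = ground / map = 2850000 / 7.7 ≈ 370130; RF = 1:370130

1:370130


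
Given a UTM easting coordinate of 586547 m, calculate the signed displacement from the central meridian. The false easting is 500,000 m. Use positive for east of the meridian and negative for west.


displacement = 586547 - 500000 = 86547 m

86547 m


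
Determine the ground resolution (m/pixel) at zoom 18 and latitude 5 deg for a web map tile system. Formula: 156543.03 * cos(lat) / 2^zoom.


res = 156543.03 * cos(5) / 2^18 = 156543.03 * 0.9961947 / 262144 = 0.59 m/pixel

0.59 m/pixel


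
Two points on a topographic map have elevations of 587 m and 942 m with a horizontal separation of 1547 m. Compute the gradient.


gradient = (942 - 587) / 1547 = 355 / 1547 = 0.2295

0.2295


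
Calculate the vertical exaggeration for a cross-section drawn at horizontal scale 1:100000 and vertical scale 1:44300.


VE = horizontal_scale / vertical_scale = 100000 / 44300 ≈ 2.3

2.3x


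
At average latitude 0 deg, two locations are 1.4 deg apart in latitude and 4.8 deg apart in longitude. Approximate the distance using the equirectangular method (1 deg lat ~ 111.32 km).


dlat_km = 1.4 * 111.32 = 155.848
dlon_km = 4.8 * 111.32 * cos(0) ≈ 534.336
dist = sqrt(155.848^2 + 534.336^2) ≈ 556.6 km

556.6 km


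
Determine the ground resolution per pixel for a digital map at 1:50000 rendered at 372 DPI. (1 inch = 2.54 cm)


pixel_cm = 2.54 / 372 ≈ 0.006828 cm
ground = pixel_cm * 50000 / 100 = 2.54 * 50000 / (372 * 100) = 127000 / 37200 ≈ 3.41 m

3.41 m


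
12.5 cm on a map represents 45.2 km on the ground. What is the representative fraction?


ground = 45.2 km = 4520000 cm; RF denominator = ground / map = 4520000 / 12.5 = 361600; RF = 1:361600

1:361600


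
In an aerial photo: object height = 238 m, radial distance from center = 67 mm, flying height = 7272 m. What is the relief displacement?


d = h * r / H = 238 * 67 / 7272 = 2.19 mm

2.19 mm


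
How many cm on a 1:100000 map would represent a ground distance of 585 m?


map_cm = 585 * 100 / 100000 = 0.585 cm ≈ 0.59 cm

0.59 cm


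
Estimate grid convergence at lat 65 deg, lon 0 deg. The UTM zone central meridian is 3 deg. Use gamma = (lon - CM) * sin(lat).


gamma = (0 - 3) * sin(65) = -3 * 0.906308 = -2.719 degrees

-2.719 degrees


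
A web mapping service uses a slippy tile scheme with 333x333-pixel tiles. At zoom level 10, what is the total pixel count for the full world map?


tiles per axis = 2^10 = 1024
total tiles = 1024^2 = 1048576
pixels per axis = 1024 * 333 = 340992
total pixels = 340992^2 = 116275544064

116275544064 pixels


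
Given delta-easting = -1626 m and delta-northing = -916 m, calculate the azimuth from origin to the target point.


az = atan2(-1626, -916) = -119.4 deg
adjusted to 0-360: 240.6 degrees

240.6 degrees


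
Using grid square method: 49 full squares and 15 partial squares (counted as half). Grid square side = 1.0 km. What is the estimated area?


effective squares = 49 + 15 * 0.5 = 56.5
area = 56.5 * 1.0 = 56.5 km^2

56.5 km^2


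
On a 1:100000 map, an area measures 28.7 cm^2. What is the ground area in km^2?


ground_area = 28.7 * (100000/100)^2 = 28700000.0 m^2 = 28.7 km^2

28.7 km^2


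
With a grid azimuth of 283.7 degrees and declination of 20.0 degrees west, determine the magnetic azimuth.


magnetic azimuth = grid azimuth - declination (east +ve)
mag_az = 283.7 - -20.0 = 303.7 degrees

303.7 degrees


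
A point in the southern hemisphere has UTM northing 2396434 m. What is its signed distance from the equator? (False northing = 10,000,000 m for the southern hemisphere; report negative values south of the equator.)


For southern: actual = 2396434 - 10000000 = -7603566 m

-7603566 m


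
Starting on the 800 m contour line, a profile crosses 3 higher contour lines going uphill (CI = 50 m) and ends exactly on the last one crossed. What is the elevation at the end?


elevation = 800 + 3 * 50 = 950 m

950 m


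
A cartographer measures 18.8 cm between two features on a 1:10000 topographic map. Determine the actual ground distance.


ground = 18.8 cm * 10000 / 100 = 1880.0 m = 1.88 km

1.88 km


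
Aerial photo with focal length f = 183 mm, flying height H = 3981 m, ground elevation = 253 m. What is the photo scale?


scale = f / (H - h) = 183 mm / 3728 m = 183 / 3728000 = 1:20372

1:20372


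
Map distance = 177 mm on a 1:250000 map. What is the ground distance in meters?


ground = 177 mm * 250000 / 1000 = 44250.0 m

44250.0 m


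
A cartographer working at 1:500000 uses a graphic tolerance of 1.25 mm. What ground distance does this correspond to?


ground = 1.25 mm * 500000 / 1000 = 625.0 m

625.0 m


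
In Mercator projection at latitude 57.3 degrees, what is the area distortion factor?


area_distortion = 1/cos^2(57.3) = 3.426

3.426


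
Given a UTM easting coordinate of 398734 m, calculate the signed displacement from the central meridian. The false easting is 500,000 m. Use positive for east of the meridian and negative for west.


displacement = 398734 - 500000 = -101266 m

-101266 m


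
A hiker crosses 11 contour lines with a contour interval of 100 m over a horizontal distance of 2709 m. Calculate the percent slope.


elevation change = 11 * 100 = 1100 m
slope = 1100 / 2709 * 100 = 40.6%

40.6%


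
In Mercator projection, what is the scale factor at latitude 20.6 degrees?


SF = 1 / cos(20.6) = 1 / 0.93606 = 1.068

1.068


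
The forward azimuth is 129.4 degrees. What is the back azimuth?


back azimuth = (129.4 + 180) mod 360 = 309.4 degrees

309.4 degrees


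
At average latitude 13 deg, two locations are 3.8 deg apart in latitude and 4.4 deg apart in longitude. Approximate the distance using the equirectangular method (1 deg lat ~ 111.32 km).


dlat_km = 3.8 * 111.32 = 423.016
dlon_km = 4.4 * 111.32 * cos(13) ≈ 477.254
dist = sqrt(423.016^2 + 477.254^2) ≈ 637.7 km

637.7 km


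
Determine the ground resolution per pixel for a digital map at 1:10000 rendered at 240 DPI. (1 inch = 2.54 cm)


pixel_cm = 2.54 / 240 ≈ 0.010583 cm
ground = pixel_cm * 10000 / 100 = 2.54 * 10000 / (240 * 100) = 25400 / 24000 ≈ 1.06 m

1.06 m


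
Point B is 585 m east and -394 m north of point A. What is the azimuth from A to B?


az = atan2(585, -394) = 124.0 deg
adjusted to 0-360: 124.0 degrees

124.0 degrees


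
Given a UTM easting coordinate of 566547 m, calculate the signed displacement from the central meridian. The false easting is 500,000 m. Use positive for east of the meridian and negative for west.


displacement = 566547 - 500000 = 66547 m

66547 m


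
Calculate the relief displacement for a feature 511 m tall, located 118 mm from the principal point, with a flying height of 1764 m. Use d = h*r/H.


d = h * r / H = 511 * 118 / 1764 = 34.18 mm

34.18 mm


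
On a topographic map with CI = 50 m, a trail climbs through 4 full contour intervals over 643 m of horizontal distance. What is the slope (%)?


elevation change = 4 * 50 = 200 m
slope = 200 / 643 * 100 = 31.1%

31.1%


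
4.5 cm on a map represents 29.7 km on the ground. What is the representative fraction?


ground = 29.7 km = 2970000 cm; RF denominator = ground / map = 2970000 / 4.5 = 660000; RF = 1:660000

1:660000


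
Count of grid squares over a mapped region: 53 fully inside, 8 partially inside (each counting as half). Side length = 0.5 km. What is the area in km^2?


effective squares = 53 + 8 * 0.5 = 57.0
area = 57.0 * 0.25 = 14.25 km^2

14.25 km^2


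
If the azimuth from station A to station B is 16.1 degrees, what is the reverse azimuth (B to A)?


back azimuth = (16.1 + 180) mod 360 = 196.1 degrees

196.1 degrees


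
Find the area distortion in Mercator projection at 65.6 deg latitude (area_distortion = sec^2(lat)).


area_distortion = 1/cos^2(65.6) = 5.86

5.86


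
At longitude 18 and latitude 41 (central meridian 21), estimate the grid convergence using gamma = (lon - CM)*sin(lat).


gamma = (18 - 21) * sin(41) = -3 * 0.656059 = -1.968 degrees

-1.968 degrees


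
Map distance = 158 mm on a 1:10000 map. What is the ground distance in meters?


ground = 158 mm * 10000 / 1000 = 1580.0 m

1580.0 m


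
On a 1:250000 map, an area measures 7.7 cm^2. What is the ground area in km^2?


ground_area = 7.7 * (250000/100)^2 = 48125000.0 m^2 = 48.125 km^2

48.125 km^2


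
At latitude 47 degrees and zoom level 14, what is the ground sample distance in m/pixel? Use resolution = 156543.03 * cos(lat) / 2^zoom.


res = 156543.03 * cos(47) / 2^14 = 156543.03 * 0.68199836 / 16384 = 6.52 m/pixel

6.52 m/pixel


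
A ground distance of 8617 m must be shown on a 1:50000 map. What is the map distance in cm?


map_cm = 8617 * 100 / 50000 = 17.234 cm ≈ 17.23 cm

17.23 cm


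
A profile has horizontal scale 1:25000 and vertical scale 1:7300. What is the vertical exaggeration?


VE = horizontal_scale / vertical_scale = 25000 / 7300 ≈ 3.4

3.4x


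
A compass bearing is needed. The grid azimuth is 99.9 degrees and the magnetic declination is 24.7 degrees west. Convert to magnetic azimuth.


magnetic azimuth = grid azimuth - declination (east +ve)
mag_az = 99.9 - -24.7 = 124.6 degrees

124.6 degrees


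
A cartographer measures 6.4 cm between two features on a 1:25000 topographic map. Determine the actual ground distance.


ground = 6.4 cm * 25000 / 100 = 1600.0 m = 1.6 km

1.6 km


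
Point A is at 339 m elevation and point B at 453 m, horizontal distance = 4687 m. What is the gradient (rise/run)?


gradient = (453 - 339) / 4687 = 114 / 4687 = 0.0243

0.0243


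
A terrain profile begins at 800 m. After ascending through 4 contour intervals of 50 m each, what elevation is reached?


elevation = 800 + 4 * 50 = 1000 m

1000 m


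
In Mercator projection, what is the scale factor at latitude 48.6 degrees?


SF = 1 / cos(48.6) = 1 / 0.661312 = 1.512

1.512


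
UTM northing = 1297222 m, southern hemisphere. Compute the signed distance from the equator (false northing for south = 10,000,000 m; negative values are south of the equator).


For southern: actual = 1297222 - 10000000 = -8702778 m

-8702778 m


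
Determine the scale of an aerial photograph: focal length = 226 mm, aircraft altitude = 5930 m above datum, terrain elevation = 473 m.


scale = f / (H - h) = 226 mm / 5457 m = 226 / 5457000 = 1:24146

1:24146


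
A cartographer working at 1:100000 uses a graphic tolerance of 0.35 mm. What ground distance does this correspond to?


ground = 0.35 mm * 100000 / 1000 = 35.0 m

35.0 m


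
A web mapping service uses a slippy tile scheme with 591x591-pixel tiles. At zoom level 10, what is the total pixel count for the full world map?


tiles per axis = 2^10 = 1024
total tiles = 1024^2 = 1048576
pixels per axis = 1024 * 591 = 605184
total pixels = 605184^2 = 366247673856

366247673856 pixels


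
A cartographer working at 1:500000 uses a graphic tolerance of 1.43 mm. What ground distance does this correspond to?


ground = 1.43 mm * 500000 / 1000 = 715.0 m

715.0 m


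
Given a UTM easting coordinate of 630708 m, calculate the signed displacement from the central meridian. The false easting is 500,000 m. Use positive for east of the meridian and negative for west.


displacement = 630708 - 500000 = 130708 m

130708 m


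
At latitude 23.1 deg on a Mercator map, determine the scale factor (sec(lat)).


SF = 1 / cos(23.1) = 1 / 0.919821 = 1.087

1.087


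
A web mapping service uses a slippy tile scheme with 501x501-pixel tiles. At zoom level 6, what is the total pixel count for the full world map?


tiles per axis = 2^6 = 64
total tiles = 64^2 = 4096
pixels per axis = 64 * 501 = 32064
total pixels = 32064^2 = 1028100096

1028100096 pixels


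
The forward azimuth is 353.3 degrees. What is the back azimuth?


back azimuth = (353.3 + 180) mod 360 = 173.3 degrees

173.3 degrees
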